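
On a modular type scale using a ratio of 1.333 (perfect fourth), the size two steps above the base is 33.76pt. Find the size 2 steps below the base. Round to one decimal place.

33.76 ÷ 1.333⁴ = 33.76 ÷ 3.15733 ≈ 10.693

10.7pt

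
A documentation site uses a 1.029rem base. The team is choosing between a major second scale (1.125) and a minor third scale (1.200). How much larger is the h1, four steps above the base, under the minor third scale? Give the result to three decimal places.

Major second: 1.029 × 1.125⁴ = 1.64826rem
Minor third: 1.029 × 1.200⁴ = 2.13373rem
Difference: 2.13373 − 1.64826 = 0.48547rem

0.485rem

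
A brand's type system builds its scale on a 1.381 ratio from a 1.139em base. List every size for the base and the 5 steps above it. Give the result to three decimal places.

1.139em, 1.573em, 2.172em, 3.000em, 4.143em, 5.721em

Step 0: 1.139em
Step 1: 1.139 × 1.381 = 1.573
Step 2: 1.139 × 1.381² = 2.172
Step 3: 1.139 × 1.381³ = 3.000
Step 4: 1.139 × 1.381⁴ = 4.143
Step 5: 1.139 × 1.381⁵ = 5.721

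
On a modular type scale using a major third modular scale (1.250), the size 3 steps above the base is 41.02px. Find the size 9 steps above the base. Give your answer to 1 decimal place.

The gap is 9 − (3) = 6 steps, so the factor is 1.250^6.
41.02 × 1.250⁶ = 41.02 × 3.81470 ≈ 156.479

156.5px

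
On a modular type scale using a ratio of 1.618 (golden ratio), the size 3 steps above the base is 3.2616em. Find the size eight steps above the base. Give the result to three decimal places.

The gap is 8 − (3) = 5 steps, so the factor is 1.618^5.
3.2616 × 1.618⁵ = 3.2616 × 11.08901 ≈ 36.168

36.168em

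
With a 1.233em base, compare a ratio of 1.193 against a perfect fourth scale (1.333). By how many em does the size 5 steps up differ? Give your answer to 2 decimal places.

At 1.193: 1.233 × 1.193⁵ = 2.9797em
Perfect fourth: 1.233 × 1.333⁵ = 5.1894em
Difference: 5.1894 − 2.9797 = 2.2097em

2.21em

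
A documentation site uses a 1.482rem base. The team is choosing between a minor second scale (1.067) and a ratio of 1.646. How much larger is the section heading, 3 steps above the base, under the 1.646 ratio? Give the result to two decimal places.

4.81rem

Minor second: 1.482 × 1.067³ = 1.8003rem
At 1.646: 1.482 × 1.646³ = 6.6090rem
Difference: 6.6090 − 1.8003 = 4.8087rem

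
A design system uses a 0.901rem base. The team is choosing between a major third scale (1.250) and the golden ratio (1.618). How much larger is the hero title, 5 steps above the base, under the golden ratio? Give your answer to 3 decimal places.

7.242rem

Major third: 0.901 × 1.250⁵ = 2.74963rem
Golden ratio: 0.901 × 1.618⁵ = 9.99119rem
Difference: 9.99119 − 2.74963 = 7.24156rem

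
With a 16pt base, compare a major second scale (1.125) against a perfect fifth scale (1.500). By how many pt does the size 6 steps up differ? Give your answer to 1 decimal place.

Major second: 16.0 × 1.125⁶ = 32.437pt
Perfect fifth: 16.0 × 1.500⁶ = 182.250pt
Difference: 182.250 − 32.437 = 149.813pt

149.8pt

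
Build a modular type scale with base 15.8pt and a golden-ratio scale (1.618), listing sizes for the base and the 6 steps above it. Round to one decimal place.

Step 0: 15.8pt
Step 1: 15.8 × 1.618 = 25.6
Step 2: 15.8 × 1.618² = 41.4
Step 3: 15.8 × 1.618³ = 66.9
Step 4: 15.8 × 1.618⁴ = 108.3
Step 5: 15.8 × 1.618⁵ = 175.2
Step 6: 15.8 × 1.618⁶ = 283.5

15.8pt, 25.6pt, 41.4pt, 66.9pt, 108.3pt, 175.2pt, 283.5pt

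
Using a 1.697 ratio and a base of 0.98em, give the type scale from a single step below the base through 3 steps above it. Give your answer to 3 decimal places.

Step -1: 0.98 ÷ 1.697 = 0.577
Step 0: 0.98em
Step 1: 0.98 × 1.697 = 1.663
Step 2: 0.98 × 1.697² = 2.822
Step 3: 0.98 × 1.697³ = 4.789

0.577em, 0.980em, 1.663em, 2.822em, 4.789em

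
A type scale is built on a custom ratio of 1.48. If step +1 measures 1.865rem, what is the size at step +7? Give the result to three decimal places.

19.600rem

1.865 × 1.48⁶ = 1.865 × 10.50922 ≈ 19.600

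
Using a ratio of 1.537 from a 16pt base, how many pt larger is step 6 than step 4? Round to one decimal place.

121.6pt

Step 4: 16.0 × 1.537⁴ = 89.293pt
Step 6: 16.0 × 1.537⁶ = 210.942pt
Difference: 210.942 − 89.293 = 121.649pt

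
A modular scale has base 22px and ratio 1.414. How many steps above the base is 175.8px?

6

1.414ⁿ = 175.8 / 22 = 7.9909
n = ln(7.9909) / ln(1.414) = 2.0783 / 0.3464 ≈ 6.00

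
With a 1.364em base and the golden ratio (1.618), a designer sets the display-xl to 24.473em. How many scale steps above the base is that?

6

1.618ⁿ = 24.473 / 1.364 = 17.9421
n = ln(17.9421) / ln(1.618) = 2.8871 / 0.4812 ≈ 6.00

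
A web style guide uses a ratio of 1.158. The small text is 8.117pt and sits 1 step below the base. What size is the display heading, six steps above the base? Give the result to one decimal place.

8.117 × 1.158⁷ = 8.117 × 2.79229 ≈ 22.665

22.7pt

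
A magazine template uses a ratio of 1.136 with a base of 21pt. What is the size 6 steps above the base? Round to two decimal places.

45.13pt

21.0 × 1.136⁶ = 21.0 × 2.14917 ≈ 45.13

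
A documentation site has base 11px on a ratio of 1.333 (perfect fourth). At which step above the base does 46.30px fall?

5

1.333ⁿ = 46.30 / 11 = 4.2091
n = ln(4.2091) / ln(1.333) = 1.4372 / 0.2874 ≈ 5.00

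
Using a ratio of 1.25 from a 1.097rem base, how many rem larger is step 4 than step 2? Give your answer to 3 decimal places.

0.964rem

Step 2: 1.097 × 1.25² = 1.71406rem
Step 4: 1.097 × 1.25⁴ = 2.67822rem
Difference: 2.67822 − 1.71406 = 0.96416rem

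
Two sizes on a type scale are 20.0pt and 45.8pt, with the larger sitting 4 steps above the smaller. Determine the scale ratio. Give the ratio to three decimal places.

1.230

r⁴ = 45.8 / 20.0, so r = (45.8/20.0)^(1/4).
r = 2.2900^(1/4) ≈ 1.2302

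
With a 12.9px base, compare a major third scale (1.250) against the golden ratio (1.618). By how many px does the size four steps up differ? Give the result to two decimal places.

Major third: 12.9 × 1.250⁴ = 31.4941px
Golden ratio: 12.9 × 1.618⁴ = 88.4105px
Difference: 88.4105 − 31.4941 = 56.9164px

56.92px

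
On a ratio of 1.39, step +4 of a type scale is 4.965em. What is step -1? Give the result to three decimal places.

The gap is -1 − (4) = -5 steps, so the factor is 1.39^-5.
4.965 ÷ 1.39⁵ = 4.965 ÷ 5.18888 ≈ 0.957

0.957em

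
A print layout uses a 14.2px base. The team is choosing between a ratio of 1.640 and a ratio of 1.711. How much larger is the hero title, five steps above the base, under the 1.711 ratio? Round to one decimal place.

39.8px

At 1.640: 14.2 × 1.640⁵ = 168.464px
At 1.711: 14.2 × 1.711⁵ = 208.228px
Difference: 208.228 − 168.464 = 39.764px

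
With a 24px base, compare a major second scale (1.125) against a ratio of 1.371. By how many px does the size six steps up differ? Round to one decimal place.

110.7px

Major second: 24.0 × 1.125⁶ = 48.655px
At 1.371: 24.0 × 1.371⁶ = 159.381px
Difference: 159.381 − 48.655 = 110.726px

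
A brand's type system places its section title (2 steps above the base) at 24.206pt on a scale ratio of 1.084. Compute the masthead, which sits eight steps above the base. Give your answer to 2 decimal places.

Moving from step +2 to step +8 is 6 steps up, so multiply by r⁶.
24.206 × 1.084⁶ = 24.206 × 1.62247 ≈ 39.273

39.27pt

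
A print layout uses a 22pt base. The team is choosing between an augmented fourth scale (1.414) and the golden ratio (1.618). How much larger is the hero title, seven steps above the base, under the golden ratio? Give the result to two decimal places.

390.03pt

Augmented fourth: 22.0 × 1.414⁷ = 248.6386pt
Golden ratio: 22.0 × 1.618⁷ = 638.6638pt
Difference: 638.6638 − 248.6386 = 390.0252pt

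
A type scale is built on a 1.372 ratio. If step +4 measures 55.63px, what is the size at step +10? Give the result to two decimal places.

Moving from step +4 to step +10 is 6 steps up, so multiply by r⁶.
55.63 × 1.372⁶ = 55.63 × 6.66998 ≈ 371.051

371.05px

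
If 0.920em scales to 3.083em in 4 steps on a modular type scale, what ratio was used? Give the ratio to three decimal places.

r⁴ = 3.083 / 0.920, so r = (3.083/0.920)^(1/4).
r = 3.3511^(1/4) ≈ 1.3530

1.353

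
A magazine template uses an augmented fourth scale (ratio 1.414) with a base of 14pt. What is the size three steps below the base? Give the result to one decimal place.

5.0pt

14.0 ÷ 1.414³ = 14.0 ÷ 2.82715 ≈ 4.95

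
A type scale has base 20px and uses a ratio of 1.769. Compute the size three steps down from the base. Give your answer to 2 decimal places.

3.61px

A modular type scale is a geometric sequence: sizeₙ = base × rⁿ.
20.0 ÷ 1.769³ = 20.0 ÷ 5.53584 ≈ 3.61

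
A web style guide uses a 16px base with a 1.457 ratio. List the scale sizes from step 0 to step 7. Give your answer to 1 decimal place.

Step 0: 16px
Step 1: 16.0 × 1.457 = 23.3
Step 2: 16.0 × 1.457² = 34.0
Step 3: 16.0 × 1.457³ = 49.5
Step 4: 16.0 × 1.457⁴ = 72.1
Step 5: 16.0 × 1.457⁵ = 105.1
Step 6: 16.0 × 1.457⁶ = 153.1
Step 7: 16.0 × 1.457⁷ = 223.0

16.0px, 23.3px, 34.0px, 49.5px, 72.1px, 105.1px, 153.1px, 223.0px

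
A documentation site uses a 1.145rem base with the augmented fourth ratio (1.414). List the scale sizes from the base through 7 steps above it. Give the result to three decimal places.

Step 0: 1.145rem
Step 1: 1.145 × 1.414 = 1.619
Step 2: 1.145 × 1.414² = 2.289
Step 3: 1.145 × 1.414³ = 3.237
Step 4: 1.145 × 1.414⁴ = 4.577
Step 5: 1.145 × 1.414⁵ = 6.472
Step 6: 1.145 × 1.414⁶ = 9.152
Step 7: 1.145 × 1.414⁷ = 12.941

1.145rem, 1.619rem, 2.289rem, 3.237rem, 4.577rem, 6.472rem, 9.152rem, 12.941rem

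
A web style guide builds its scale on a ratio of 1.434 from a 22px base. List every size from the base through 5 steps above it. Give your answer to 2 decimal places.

22.00px, 31.55px, 45.24px, 64.87px, 93.03px, 133.40px

Step 0: 22px
Step 1: 22.0 × 1.434 = 31.55
Step 2: 22.0 × 1.434² = 45.24
Step 3: 22.0 × 1.434³ = 64.87
Step 4: 22.0 × 1.434⁴ = 93.03
Step 5: 22.0 × 1.434⁵ = 133.40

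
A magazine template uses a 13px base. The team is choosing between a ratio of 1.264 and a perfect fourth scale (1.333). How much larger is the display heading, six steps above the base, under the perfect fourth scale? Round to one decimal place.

19.9px

At 1.264: 13.0 × 1.264⁶ = 53.018px
Perfect fourth: 13.0 × 1.333⁶ = 72.933px
Difference: 72.933 − 53.018 = 19.915px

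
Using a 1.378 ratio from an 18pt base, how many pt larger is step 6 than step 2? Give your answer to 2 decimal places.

89.06pt

Step 2: 18.0 × 1.378² = 34.1799pt
Step 6: 18.0 × 1.378⁶ = 123.2446pt
Difference: 123.2446 − 34.1799 = 89.0647pt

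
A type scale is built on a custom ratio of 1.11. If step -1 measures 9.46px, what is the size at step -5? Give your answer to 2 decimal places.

6.23px

The gap is -5 − (-1) = -4 steps, so the factor is 1.11^-4.
9.46 ÷ 1.11⁴ = 9.46 ÷ 1.51807 ≈ 6.232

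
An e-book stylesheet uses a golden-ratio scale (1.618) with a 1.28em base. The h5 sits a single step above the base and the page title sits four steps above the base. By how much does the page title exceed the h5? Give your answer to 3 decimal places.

Step 1: 1.28 × 1.618 = 2.07104em
Step 4: 1.28 × 1.618⁴ = 8.77251em
Difference: 8.77251 − 2.07104 = 6.70147em

6.701em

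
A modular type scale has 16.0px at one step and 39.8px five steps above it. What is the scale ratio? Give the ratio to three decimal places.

1.200

The ratio satisfies 16.0 × r⁵ = 39.8, so r = (39.8 / 16.0)^(1/5).
r = 2.4875^(1/5) ≈ 1.1999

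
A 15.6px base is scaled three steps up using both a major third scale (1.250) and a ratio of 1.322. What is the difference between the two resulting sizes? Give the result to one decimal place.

5.6px

Major third: 15.6 × 1.250³ = 30.469px
At 1.322: 15.6 × 1.322³ = 36.043px
Difference: 36.043 − 30.469 = 5.574px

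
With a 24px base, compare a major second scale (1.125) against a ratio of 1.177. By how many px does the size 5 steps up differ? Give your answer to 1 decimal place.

Major second: 24.0 × 1.125⁵ = 43.249px
At 1.177: 24.0 × 1.177⁵ = 54.212px
Difference: 54.212 − 43.249 = 10.963px

11.0px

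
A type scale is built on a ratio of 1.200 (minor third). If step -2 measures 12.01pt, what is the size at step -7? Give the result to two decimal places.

The gap is -7 − (-2) = -5 steps, so the factor is 1.200^-5.
12.01 ÷ 1.200⁵ = 12.01 ÷ 2.48832 ≈ 4.827

4.83pt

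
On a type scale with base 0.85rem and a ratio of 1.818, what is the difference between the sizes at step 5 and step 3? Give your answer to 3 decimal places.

Step 3: 0.85 × 1.818³ = 5.10741rem
Step 5: 0.85 × 1.818⁵ = 16.88062rem
Difference: 16.88062 − 5.10741 = 11.77321rem

11.773rem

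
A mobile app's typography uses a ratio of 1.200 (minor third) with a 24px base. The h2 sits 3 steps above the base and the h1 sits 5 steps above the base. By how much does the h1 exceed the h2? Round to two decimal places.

Step 3: 24.0 × 1.200³ = 41.4720px
Step 5: 24.0 × 1.200⁵ = 59.7197px
Difference: 59.7197 − 41.4720 = 18.2477px

18.25px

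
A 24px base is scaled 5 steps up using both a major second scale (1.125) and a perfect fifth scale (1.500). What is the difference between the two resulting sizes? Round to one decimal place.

Major second: 24.0 × 1.125⁵ = 43.249px
Perfect fifth: 24.0 × 1.500⁵ = 182.250px
Difference: 182.250 − 43.249 = 139.001px

139.0px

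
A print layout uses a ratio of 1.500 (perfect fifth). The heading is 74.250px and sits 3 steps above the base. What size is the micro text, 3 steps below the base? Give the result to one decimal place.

74.250 ÷ 1.500⁶ = 74.250 ÷ 11.39062 ≈ 6.519

6.5px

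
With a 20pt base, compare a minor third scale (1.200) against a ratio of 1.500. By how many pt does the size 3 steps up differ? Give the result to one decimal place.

32.9pt

Minor third: 20.0 × 1.200³ = 34.560pt
At 1.500: 20.0 × 1.500³ = 67.500pt
Difference: 67.500 − 34.560 = 32.940pt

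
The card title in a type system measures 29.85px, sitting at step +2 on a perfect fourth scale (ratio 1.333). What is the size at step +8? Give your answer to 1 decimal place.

167.5px

Moving from step +2 to step +8 is 6 steps up, so multiply by r⁶.
29.85 × 1.333⁶ = 29.85 × 5.61023 ≈ 167.465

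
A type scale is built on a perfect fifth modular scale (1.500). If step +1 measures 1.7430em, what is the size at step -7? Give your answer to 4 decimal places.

0.0680em

Moving from step +1 to step -7 is 8 steps down, so divide by r⁸.
1.7430 ÷ 1.500⁸ = 1.7430 ÷ 25.62891 ≈ 0.0680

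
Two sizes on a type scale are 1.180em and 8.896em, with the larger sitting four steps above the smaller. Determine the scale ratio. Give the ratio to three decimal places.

r⁴ = 8.896 / 1.180, so r = (8.896/1.180)^(1/4).
r = 7.5390^(1/4) ≈ 1.6570

1.657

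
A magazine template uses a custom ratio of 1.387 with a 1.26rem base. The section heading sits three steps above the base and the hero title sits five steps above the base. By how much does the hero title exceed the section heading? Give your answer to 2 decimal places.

3.11rem

Step 3: 1.26 × 1.387³ = 3.3620rem
Step 5: 1.26 × 1.387⁵ = 6.4677rem
Difference: 6.4677 − 3.3620 = 3.1057rem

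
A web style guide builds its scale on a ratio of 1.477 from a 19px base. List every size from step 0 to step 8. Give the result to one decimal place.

Step 0: 19px
Step 1: 19.0 × 1.477 = 28.1
Step 2: 19.0 × 1.477² = 41.4
Step 3: 19.0 × 1.477³ = 61.2
Step 4: 19.0 × 1.477⁴ = 90.4
Step 5: 19.0 × 1.477⁵ = 133.6
Step 6: 19.0 × 1.477⁶ = 197.3
Step 7: 19.0 × 1.477⁷ = 291.4
Step 8: 19.0 × 1.477⁸ = 430.3

19.0px, 28.1px, 41.4px, 61.2px, 90.4px, 133.6px, 197.3px, 291.4px, 430.3px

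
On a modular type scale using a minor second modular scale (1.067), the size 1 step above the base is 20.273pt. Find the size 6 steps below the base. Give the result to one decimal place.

Moving from step +1 to step -6 is 7 steps down, so divide by r⁷.
20.273 ÷ 1.067⁷ = 20.273 ÷ 1.57453 ≈ 12.876

12.9pt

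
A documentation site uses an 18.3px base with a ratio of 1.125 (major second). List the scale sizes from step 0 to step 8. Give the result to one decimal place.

18.3px, 20.6px, 23.2px, 26.1px, 29.3px, 33.0px, 37.1px, 41.7px, 47.0px

Step 0: 18.3px
Step 1: 18.3 × 1.125 = 20.6
Step 2: 18.3 × 1.125² = 23.2
Step 3: 18.3 × 1.125³ = 26.1
Step 4: 18.3 × 1.125⁴ = 29.3
Step 5: 18.3 × 1.125⁵ = 33.0
Step 6: 18.3 × 1.125⁶ = 37.1
Step 7: 18.3 × 1.125⁷ = 41.7
Step 8: 18.3 × 1.125⁸ = 47.0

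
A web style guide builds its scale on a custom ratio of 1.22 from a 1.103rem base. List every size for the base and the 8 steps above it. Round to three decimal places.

1.103rem, 1.346rem, 1.642rem, 2.003rem, 2.444rem, 2.981rem, 3.637rem, 4.437rem, 5.413rem

Step 0: 1.103rem
Step 1: 1.103 × 1.22 = 1.346
Step 2: 1.103 × 1.22² = 1.642
Step 3: 1.103 × 1.22³ = 2.003
Step 4: 1.103 × 1.22⁴ = 2.444
Step 5: 1.103 × 1.22⁵ = 2.981
Step 6: 1.103 × 1.22⁶ = 3.637
Step 7: 1.103 × 1.22⁷ = 4.437
Step 8: 1.103 × 1.22⁸ = 5.413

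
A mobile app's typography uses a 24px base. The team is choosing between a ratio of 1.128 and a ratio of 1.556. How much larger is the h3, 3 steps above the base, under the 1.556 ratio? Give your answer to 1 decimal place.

56.0px

At 1.128: 24.0 × 1.128³ = 34.446px
At 1.556: 24.0 × 1.556³ = 90.415px
Difference: 90.415 − 34.446 = 55.969px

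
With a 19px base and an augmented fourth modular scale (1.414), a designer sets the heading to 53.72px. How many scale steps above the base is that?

1.414ⁿ = 53.72 / 19 = 2.8274
n = ln(2.8274) / ln(1.414) = 1.0393 / 0.3464 ≈ 3.00

3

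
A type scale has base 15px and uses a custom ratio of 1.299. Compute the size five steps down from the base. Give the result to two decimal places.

15.0 ÷ 1.299⁵ = 15.0 ÷ 3.69867 ≈ 4.06

4.06px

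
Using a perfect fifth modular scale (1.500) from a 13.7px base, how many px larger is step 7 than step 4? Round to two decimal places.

Step 4: 13.7 × 1.500⁴ = 69.3563px
Step 7: 13.7 × 1.500⁷ = 234.0773px
Difference: 234.0773 − 69.3563 = 164.7210px

164.72px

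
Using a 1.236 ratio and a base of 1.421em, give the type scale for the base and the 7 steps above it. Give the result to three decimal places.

Step 0: 1.421em
Step 1: 1.421 × 1.236 = 1.756
Step 2: 1.421 × 1.236² = 2.171
Step 3: 1.421 × 1.236³ = 2.683
Step 4: 1.421 × 1.236⁴ = 3.316
Step 5: 1.421 × 1.236⁵ = 4.099
Step 6: 1.421 × 1.236⁶ = 5.066
Step 7: 1.421 × 1.236⁷ = 6.262

1.421em, 1.756em, 2.171em, 2.683em, 3.316em, 4.099em, 5.066em, 6.262em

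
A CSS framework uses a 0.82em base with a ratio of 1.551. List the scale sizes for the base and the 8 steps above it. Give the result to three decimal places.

0.820em, 1.272em, 1.973em, 3.059em, 4.745em, 7.360em, 11.415em, 17.705em, 27.460em

Step 0: 0.82em
Step 1: 0.82 × 1.551 = 1.272
Step 2: 0.82 × 1.551² = 1.973
Step 3: 0.82 × 1.551³ = 3.059
Step 4: 0.82 × 1.551⁴ = 4.745
Step 5: 0.82 × 1.551⁵ = 7.360
Step 6: 0.82 × 1.551⁶ = 11.415
Step 7: 0.82 × 1.551⁷ = 17.705
Step 8: 0.82 × 1.551⁸ = 27.460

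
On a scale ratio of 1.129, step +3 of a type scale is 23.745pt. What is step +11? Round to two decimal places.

23.745 × 1.129⁸ = 23.745 × 2.63968 ≈ 62.679

62.68pt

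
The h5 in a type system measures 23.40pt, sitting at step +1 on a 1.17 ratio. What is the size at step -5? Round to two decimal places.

Moving from step +1 to step -5 is 6 steps down, so divide by r⁶.
23.40 ÷ 1.17⁶ = 23.40 ÷ 2.56516 ≈ 9.122

9.12pt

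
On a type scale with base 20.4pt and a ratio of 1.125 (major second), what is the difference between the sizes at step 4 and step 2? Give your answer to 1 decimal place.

6.9pt

Step 2: 20.4 × 1.125² = 25.819pt
Step 4: 20.4 × 1.125⁴ = 32.677pt
Difference: 32.677 − 25.819 = 6.858pt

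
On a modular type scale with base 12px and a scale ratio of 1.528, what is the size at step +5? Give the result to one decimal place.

100.0px

12.0 × 1.528⁵ = 12.0 × 8.32946 ≈ 99.95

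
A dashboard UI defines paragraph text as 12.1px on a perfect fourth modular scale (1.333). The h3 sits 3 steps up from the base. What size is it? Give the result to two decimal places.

12.1 × 1.333³ = 12.1 × 2.36859 ≈ 28.66

28.66px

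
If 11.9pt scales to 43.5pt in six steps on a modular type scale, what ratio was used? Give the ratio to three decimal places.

r⁶ = 43.5 / 11.9, so r = (43.5/11.9)^(1/6).
r = 3.6555^(1/6) ≈ 1.2411

1.241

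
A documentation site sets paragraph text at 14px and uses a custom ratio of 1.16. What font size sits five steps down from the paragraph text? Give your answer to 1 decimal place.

A modular type scale is a geometric sequence: sizeₙ = base × rⁿ.
14.0 ÷ 1.16⁵ = 14.0 ÷ 2.10034 ≈ 6.67

6.7px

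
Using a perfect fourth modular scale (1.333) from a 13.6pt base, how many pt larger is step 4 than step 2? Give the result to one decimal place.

18.8pt

Step 2: 13.6 × 1.333² = 24.166pt
Step 4: 13.6 × 1.333⁴ = 42.940pt
Difference: 42.940 − 24.166 = 18.774pt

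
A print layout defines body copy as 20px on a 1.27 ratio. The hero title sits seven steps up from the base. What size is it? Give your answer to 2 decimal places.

106.58px

A modular type scale is a geometric sequence: sizeₙ = base × rⁿ.
20.0 × 1.27⁷ = 20.0 × 5.32876 ≈ 106.58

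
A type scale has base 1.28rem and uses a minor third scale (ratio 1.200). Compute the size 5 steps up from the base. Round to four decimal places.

1.28 × 1.200⁵ = 1.28 × 2.48832 ≈ 3.1850

3.1850rem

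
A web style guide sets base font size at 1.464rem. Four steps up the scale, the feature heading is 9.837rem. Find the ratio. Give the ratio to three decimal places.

1.610

r⁴ = 9.837 / 1.464, so r = (9.837/1.464)^(1/4).
r = 6.7193^(1/4) ≈ 1.6100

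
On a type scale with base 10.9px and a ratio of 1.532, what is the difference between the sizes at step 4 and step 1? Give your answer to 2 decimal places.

Step 1: 10.9 × 1.532 = 16.6988px
Step 4: 10.9 × 1.532⁴ = 60.0429px
Difference: 60.0429 − 16.6988 = 43.3441px

43.34px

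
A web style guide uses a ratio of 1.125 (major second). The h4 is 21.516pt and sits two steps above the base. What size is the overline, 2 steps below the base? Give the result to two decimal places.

13.43pt

21.516 ÷ 1.125⁴ = 21.516 ÷ 1.60181 ≈ 13.432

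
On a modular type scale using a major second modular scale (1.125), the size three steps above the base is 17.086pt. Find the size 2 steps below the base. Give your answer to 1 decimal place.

9.5pt

Moving from step +3 to step -2 is 5 steps down, so divide by r⁵.
17.086 ÷ 1.125⁵ = 17.086 ÷ 1.80203 ≈ 9.482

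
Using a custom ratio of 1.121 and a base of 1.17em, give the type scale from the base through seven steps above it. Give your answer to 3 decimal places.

1.170em, 1.312em, 1.470em, 1.648em, 1.848em, 2.071em, 2.322em, 2.603em

Step 0: 1.17em
Step 1: 1.17 × 1.121 = 1.312
Step 2: 1.17 × 1.121² = 1.470
Step 3: 1.17 × 1.121³ = 1.648
Step 4: 1.17 × 1.121⁴ = 1.848
Step 5: 1.17 × 1.121⁵ = 2.071
Step 6: 1.17 × 1.121⁶ = 2.322
Step 7: 1.17 × 1.121⁷ = 2.603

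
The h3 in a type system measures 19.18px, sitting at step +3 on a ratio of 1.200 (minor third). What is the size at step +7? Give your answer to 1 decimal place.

39.8px

19.18 × 1.200⁴ = 19.18 × 2.07360 ≈ 39.772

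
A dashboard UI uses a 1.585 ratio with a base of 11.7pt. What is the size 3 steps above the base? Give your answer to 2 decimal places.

11.7 × 1.585³ = 11.7 × 3.98188 ≈ 46.59

46.59pt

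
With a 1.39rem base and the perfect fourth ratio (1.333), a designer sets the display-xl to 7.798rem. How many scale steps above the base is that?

6

1.333ⁿ = 7.798 / 1.39 = 5.6101
n = ln(5.6101) / ln(1.333) = 1.7246 / 0.2874 ≈ 6.00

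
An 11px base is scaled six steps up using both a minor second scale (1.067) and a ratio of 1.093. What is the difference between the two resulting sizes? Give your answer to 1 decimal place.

2.5px

Minor second: 11.0 × 1.067⁶ = 16.232px
At 1.093: 11.0 × 1.093⁶ = 18.755px
Difference: 18.755 − 16.232 = 2.523px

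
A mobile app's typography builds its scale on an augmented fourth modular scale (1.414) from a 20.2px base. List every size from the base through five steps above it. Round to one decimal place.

Step 0: 20.2px
Step 1: 20.2 × 1.414 = 28.6
Step 2: 20.2 × 1.414² = 40.4
Step 3: 20.2 × 1.414³ = 57.1
Step 4: 20.2 × 1.414⁴ = 80.8
Step 5: 20.2 × 1.414⁵ = 114.2

20.2px, 28.6px, 40.4px, 57.1px, 80.8px, 114.2px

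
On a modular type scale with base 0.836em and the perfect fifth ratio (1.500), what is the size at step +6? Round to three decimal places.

A modular type scale is a geometric sequence: sizeₙ = base × rⁿ.
0.836 × 1.500⁶ = 0.836 × 11.39062 ≈ 9.523

9.523em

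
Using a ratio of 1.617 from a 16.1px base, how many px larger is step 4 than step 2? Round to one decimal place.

Step 2: 16.1 × 1.617² = 42.096px
Step 4: 16.1 × 1.617⁴ = 110.069px
Difference: 110.069 − 42.096 = 67.973px

68.0px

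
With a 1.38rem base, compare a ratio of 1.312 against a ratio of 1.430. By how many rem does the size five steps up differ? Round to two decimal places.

2.89rem

At 1.312: 1.38 × 1.312⁵ = 5.3647rem
At 1.430: 1.38 × 1.430⁵ = 8.2520rem
Difference: 8.2520 − 5.3647 = 2.8873rem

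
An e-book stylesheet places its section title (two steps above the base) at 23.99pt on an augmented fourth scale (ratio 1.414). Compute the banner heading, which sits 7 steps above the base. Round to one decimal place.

23.99 × 1.414⁵ = 23.99 × 5.65258 ≈ 135.605

135.6pt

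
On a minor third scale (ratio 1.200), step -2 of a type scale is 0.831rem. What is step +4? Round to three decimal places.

2.481rem

0.831 × 1.200⁶ = 0.831 × 2.98598 ≈ 2.481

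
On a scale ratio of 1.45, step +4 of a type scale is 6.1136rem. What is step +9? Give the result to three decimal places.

39.187rem

The gap is 9 − (4) = 5 steps, so the factor is 1.45^5.
6.1136 × 1.45⁵ = 6.1136 × 6.40973 ≈ 39.187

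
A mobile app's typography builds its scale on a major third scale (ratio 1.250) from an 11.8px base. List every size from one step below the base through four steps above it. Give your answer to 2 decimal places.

Step -1: 11.8 ÷ 1.250 = 9.44
Step 0: 11.8px
Step 1: 11.8 × 1.250 = 14.75
Step 2: 11.8 × 1.250² = 18.44
Step 3: 11.8 × 1.250³ = 23.05
Step 4: 11.8 × 1.250⁴ = 28.81

9.44px, 11.80px, 14.75px, 18.44px, 23.05px, 28.81px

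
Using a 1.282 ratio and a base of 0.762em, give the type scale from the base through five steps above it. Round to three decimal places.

0.762em, 0.977em, 1.252em, 1.606em, 2.058em, 2.639em

Step 0: 0.762em
Step 1: 0.762 × 1.282 = 0.977
Step 2: 0.762 × 1.282² = 1.252
Step 3: 0.762 × 1.282³ = 1.606
Step 4: 0.762 × 1.282⁴ = 2.058
Step 5: 0.762 × 1.282⁵ = 2.639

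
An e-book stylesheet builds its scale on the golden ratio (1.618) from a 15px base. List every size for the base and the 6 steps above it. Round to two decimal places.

Step 0: 15px
Step 1: 15.0 × 1.618 = 24.27
Step 2: 15.0 × 1.618² = 39.27
Step 3: 15.0 × 1.618³ = 63.54
Step 4: 15.0 × 1.618⁴ = 102.80
Step 5: 15.0 × 1.618⁵ = 166.34
Step 6: 15.0 × 1.618⁶ = 269.13

15.00px, 24.27px, 39.27px, 63.54px, 102.80px, 166.34px, 269.13px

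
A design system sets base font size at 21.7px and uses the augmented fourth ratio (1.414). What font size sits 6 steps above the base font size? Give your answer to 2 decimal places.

21.7 × 1.414⁶ = 21.7 × 7.99275 ≈ 173.44

173.44px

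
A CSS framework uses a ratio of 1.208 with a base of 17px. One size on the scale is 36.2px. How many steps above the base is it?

1.208ⁿ = 36.2 / 17 = 2.1294
n = ln(2.1294) / ln(1.208) = 0.7558 / 0.1890 ≈ 4.00

4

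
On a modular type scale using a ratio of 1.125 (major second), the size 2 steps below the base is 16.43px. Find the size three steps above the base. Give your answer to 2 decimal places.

29.61px

Moving from step -2 to step +3 is 5 steps up, so multiply by r⁵.
16.43 × 1.125⁵ = 16.43 × 1.80203 ≈ 29.607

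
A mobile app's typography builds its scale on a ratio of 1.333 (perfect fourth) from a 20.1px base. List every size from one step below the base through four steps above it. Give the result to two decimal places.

15.08px, 20.10px, 26.79px, 35.72px, 47.61px, 63.46px

Step -1: 20.1 ÷ 1.333 = 15.08
Step 0: 20.1px
Step 1: 20.1 × 1.333 = 26.79
Step 2: 20.1 × 1.333² = 35.72
Step 3: 20.1 × 1.333³ = 47.61
Step 4: 20.1 × 1.333⁴ = 63.46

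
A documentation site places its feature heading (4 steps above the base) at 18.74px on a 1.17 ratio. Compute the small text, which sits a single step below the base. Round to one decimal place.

8.5px

18.74 ÷ 1.17⁵ = 18.74 ÷ 2.19245 ≈ 8.548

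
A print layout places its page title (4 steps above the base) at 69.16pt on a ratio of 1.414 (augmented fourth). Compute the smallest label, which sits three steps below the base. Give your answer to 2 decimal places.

Moving from step +4 to step -3 is 7 steps down, so divide by r⁷.
69.16 ÷ 1.414⁷ = 69.16 ÷ 11.30175 ≈ 6.119

6.12pt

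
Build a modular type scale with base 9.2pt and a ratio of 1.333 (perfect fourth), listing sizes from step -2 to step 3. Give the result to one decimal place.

5.2pt, 6.9pt, 9.2pt, 12.3pt, 16.3pt, 21.8pt

Step -2: 9.2 ÷ 1.333² = 5.2
Step -1: 9.2 ÷ 1.333 = 6.9
Step 0: 9.2pt
Step 1: 9.2 × 1.333 = 12.3
Step 2: 9.2 × 1.333² = 16.3
Step 3: 9.2 × 1.333³ = 21.8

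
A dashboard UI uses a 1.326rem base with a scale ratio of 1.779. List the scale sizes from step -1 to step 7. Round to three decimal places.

Step -1: 1.326 ÷ 1.779 = 0.745
Step 0: 1.326rem
Step 1: 1.326 × 1.779 = 2.359
Step 2: 1.326 × 1.779² = 4.197
Step 3: 1.326 × 1.779³ = 7.466
Step 4: 1.326 × 1.779⁴ = 13.282
Step 5: 1.326 × 1.779⁵ = 23.628
Step 6: 1.326 × 1.779⁶ = 42.034
Step 7: 1.326 × 1.779⁷ = 74.778

0.745rem, 1.326rem, 2.359rem, 4.197rem, 7.466rem, 13.282rem, 23.628rem, 42.034rem, 74.778rem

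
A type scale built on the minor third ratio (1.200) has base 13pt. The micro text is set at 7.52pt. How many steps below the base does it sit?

3

1.200ⁿ = 13 / 7.52 = 1.7287
n = ln(1.7287) / ln(1.200) = 0.5474 / 0.1823 ≈ 3.00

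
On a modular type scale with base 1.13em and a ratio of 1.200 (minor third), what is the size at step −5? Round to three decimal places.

1.13 ÷ 1.200⁵ = 1.13 ÷ 2.48832 ≈ 0.454

0.454em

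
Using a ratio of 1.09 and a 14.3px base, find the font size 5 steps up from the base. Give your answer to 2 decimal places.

A modular type scale is a geometric sequence: sizeₙ = base × rⁿ.
14.3 × 1.09⁵ = 14.3 × 1.53862 ≈ 22.00

22.00px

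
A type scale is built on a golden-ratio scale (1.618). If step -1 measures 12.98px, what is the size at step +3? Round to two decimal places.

12.98 × 1.618⁴ = 12.98 × 6.85353 ≈ 88.959

88.96px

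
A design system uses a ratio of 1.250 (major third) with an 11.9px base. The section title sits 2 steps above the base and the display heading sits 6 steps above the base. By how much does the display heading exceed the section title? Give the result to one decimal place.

Step 2: 11.9 × 1.250² = 18.594px
Step 6: 11.9 × 1.250⁶ = 45.395px
Difference: 45.395 − 18.594 = 26.801px

26.8px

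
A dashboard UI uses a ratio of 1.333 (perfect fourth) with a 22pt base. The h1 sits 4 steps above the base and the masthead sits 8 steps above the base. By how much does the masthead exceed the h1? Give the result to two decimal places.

Step 4: 22.0 × 1.333⁴ = 69.4614pt
Step 8: 22.0 × 1.333⁸ = 219.3127pt
Difference: 219.3127 − 69.4614 = 149.8513pt

149.85pt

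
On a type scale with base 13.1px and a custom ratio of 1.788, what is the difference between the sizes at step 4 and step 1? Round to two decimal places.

Step 1: 13.1 × 1.788 = 23.4228px
Step 4: 13.1 × 1.788⁴ = 133.8879px
Difference: 133.8879 − 23.4228 = 110.4651px

110.47px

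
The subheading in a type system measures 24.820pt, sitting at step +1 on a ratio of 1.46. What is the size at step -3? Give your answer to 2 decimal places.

5.46pt

24.820 ÷ 1.46⁴ = 24.820 ÷ 4.54372 ≈ 5.462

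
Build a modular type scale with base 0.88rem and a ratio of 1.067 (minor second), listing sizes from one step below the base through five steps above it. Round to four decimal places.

0.8247rem, 0.8800rem, 0.9390rem, 1.0019rem, 1.0690rem, 1.1406rem, 1.2170rem

Step -1: 0.88 ÷ 1.067 = 0.8247
Step 0: 0.88rem
Step 1: 0.88 × 1.067 = 0.9390
Step 2: 0.88 × 1.067² = 1.0019
Step 3: 0.88 × 1.067³ = 1.0690
Step 4: 0.88 × 1.067⁴ = 1.1406
Step 5: 0.88 × 1.067⁵ = 1.2170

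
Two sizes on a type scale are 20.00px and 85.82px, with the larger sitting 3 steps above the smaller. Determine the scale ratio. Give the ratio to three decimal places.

r³ = 85.82 / 20.00, so r = (85.82/20.00)^(1/3).
r = 4.2910^(1/3) ≈ 1.6250

1.625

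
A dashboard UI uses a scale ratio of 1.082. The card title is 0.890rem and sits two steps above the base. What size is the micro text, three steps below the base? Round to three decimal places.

Moving from step +2 to step -3 is 5 steps down, so divide by r⁵.
0.890 ÷ 1.082⁵ = 0.890 ÷ 1.48298 ≈ 0.600

0.600rem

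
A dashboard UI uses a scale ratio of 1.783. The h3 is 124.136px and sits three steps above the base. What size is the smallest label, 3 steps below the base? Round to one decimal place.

124.136 ÷ 1.783⁶ = 124.136 ÷ 32.12980 ≈ 3.864

3.9px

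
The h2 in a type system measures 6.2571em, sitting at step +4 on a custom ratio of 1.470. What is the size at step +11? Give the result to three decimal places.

92.810em

6.2571 × 1.470⁷ = 6.2571 × 14.83274 ≈ 92.810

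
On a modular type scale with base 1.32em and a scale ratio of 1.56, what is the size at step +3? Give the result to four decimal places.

Each step on a modular scale multiplies by the ratio, so the size n steps from the base is base × ratioⁿ.
1.32 × 1.56³ = 1.32 × 3.79642 ≈ 5.0113

5.0113em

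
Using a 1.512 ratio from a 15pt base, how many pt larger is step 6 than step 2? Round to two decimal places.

144.93pt

Step 2: 15.0 × 1.512² = 34.2922pt
Step 6: 15.0 × 1.512⁶ = 179.2264pt
Difference: 179.2264 − 34.2922 = 144.9342pt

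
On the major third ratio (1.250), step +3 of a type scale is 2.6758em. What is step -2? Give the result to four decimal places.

2.6758 ÷ 1.250⁵ = 2.6758 ÷ 3.05176 ≈ 0.8768

0.8768em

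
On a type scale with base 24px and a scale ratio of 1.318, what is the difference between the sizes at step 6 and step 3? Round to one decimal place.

Step 3: 24.0 × 1.318³ = 54.949px
Step 6: 24.0 × 1.318⁶ = 125.807px
Difference: 125.807 − 54.949 = 70.858px

70.9px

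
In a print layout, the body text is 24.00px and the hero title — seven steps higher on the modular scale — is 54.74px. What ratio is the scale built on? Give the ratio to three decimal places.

1.125

The ratio satisfies 24.00 × r⁷ = 54.74, so r = (54.74 / 24.00)^(1/7).
r = 2.2808^(1/7) ≈ 1.1250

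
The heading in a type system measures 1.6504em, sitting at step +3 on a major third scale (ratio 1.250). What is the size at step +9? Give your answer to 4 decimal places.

Moving from step +3 to step +9 is 6 steps up, so multiply by r⁶.
1.6504 × 1.250⁶ = 1.6504 × 3.81470 ≈ 6.2958

6.2958em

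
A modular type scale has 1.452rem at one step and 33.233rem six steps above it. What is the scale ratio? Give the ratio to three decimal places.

1.685

r⁶ = 33.233 / 1.452, so r = (33.233/1.452)^(1/6).
r = 22.8877^(1/6) ≈ 1.6850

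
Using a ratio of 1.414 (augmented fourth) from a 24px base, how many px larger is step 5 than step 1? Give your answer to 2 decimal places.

Step 1: 24.0 × 1.414 = 33.9360px
Step 5: 24.0 × 1.414⁵ = 135.6620px
Difference: 135.6620 − 33.9360 = 101.7260px

101.73px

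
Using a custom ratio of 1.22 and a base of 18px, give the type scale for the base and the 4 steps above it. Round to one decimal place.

18.0px, 22.0px, 26.8px, 32.7px, 39.9px

Step 0: 18px
Step 1: 18.0 × 1.22 = 22.0
Step 2: 18.0 × 1.22² = 26.8
Step 3: 18.0 × 1.22³ = 32.7
Step 4: 18.0 × 1.22⁴ = 39.9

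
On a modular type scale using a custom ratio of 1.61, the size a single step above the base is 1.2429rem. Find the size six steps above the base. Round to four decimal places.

13.4451rem

1.2429 × 1.61⁵ = 1.2429 × 10.81756 ≈ 13.4451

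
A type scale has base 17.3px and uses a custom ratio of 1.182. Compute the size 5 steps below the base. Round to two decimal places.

7.50px

17.3 ÷ 1.182⁵ = 17.3 ÷ 2.30721 ≈ 7.50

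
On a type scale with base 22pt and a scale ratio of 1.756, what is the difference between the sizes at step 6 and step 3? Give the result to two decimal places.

525.89pt

Step 3: 22.0 × 1.756³ = 119.1232pt
Step 6: 22.0 × 1.756⁶ = 645.0149pt
Difference: 645.0149 − 119.1232 = 525.8917pt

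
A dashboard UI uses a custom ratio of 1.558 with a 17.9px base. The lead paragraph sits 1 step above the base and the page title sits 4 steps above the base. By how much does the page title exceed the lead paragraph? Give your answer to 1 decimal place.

Step 1: 17.9 × 1.558 = 27.888px
Step 4: 17.9 × 1.558⁴ = 105.469px
Difference: 105.469 − 27.888 = 77.581px

77.6px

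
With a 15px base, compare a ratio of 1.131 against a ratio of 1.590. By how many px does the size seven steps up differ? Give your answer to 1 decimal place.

349.9px

At 1.131: 15.0 × 1.131⁷ = 35.508px
At 1.590: 15.0 × 1.590⁷ = 385.364px
Difference: 385.364 − 35.508 = 349.856px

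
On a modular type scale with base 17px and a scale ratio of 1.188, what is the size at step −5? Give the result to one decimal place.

7.2px

Each step on a modular scale multiplies by the ratio, so the size n steps from the base is base × ratioⁿ.
17.0 ÷ 1.188⁵ = 17.0 ÷ 2.36637 ≈ 7.18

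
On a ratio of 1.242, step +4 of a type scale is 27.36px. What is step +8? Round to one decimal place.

65.1px

27.36 × 1.242⁴ = 27.36 × 2.37950 ≈ 65.103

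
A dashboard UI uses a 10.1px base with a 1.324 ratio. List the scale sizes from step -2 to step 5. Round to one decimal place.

Step -2: 10.1 ÷ 1.324² = 5.8
Step -1: 10.1 ÷ 1.324 = 7.6
Step 0: 10.1px
Step 1: 10.1 × 1.324 = 13.4
Step 2: 10.1 × 1.324² = 17.7
Step 3: 10.1 × 1.324³ = 23.4
Step 4: 10.1 × 1.324⁴ = 31.0
Step 5: 10.1 × 1.324⁵ = 41.1

5.8px, 7.6px, 10.1px, 13.4px, 17.7px, 23.4px, 31.0px, 41.1px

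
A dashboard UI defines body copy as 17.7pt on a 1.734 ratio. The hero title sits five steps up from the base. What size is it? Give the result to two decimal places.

277.47pt

Each step on a modular scale multiplies by the ratio, so the size n steps from the base is base × ratioⁿ.
17.7 × 1.734⁵ = 17.7 × 15.67637 ≈ 277.47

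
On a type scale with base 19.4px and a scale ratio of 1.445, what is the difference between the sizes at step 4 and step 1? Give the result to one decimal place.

56.5px

Step 1: 19.4 × 1.445 = 28.033px
Step 4: 19.4 × 1.445⁴ = 84.581px
Difference: 84.581 − 28.033 = 56.548px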